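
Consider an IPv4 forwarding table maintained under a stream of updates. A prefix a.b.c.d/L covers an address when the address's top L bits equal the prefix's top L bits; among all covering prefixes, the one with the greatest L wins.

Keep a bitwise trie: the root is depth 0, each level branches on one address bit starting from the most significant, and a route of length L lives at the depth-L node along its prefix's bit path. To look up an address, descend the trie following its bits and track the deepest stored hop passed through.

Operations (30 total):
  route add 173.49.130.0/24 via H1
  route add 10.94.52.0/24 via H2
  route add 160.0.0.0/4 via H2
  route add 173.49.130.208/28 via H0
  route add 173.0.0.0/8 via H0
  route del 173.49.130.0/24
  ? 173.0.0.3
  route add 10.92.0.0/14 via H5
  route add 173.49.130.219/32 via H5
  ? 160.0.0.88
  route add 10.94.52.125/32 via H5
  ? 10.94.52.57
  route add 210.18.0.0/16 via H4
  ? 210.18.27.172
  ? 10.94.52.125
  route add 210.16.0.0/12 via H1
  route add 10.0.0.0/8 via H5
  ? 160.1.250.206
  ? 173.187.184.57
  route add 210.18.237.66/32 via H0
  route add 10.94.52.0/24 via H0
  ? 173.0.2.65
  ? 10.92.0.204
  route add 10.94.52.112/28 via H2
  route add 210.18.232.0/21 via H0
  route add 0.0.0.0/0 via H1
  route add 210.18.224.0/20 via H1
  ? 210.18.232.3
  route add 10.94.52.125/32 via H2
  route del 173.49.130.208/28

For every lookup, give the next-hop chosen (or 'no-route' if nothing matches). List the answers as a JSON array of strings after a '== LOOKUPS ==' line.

Process each operation:
  + 173.49.130.0/24 (H1) depth=24
  + 10.94.52.0/24 (H2) depth=24
  + 160.0.0.0/4 (H2) depth=4
  + 173.49.130.208/28 (H0) depth=28
  + 173.0.0.0/8 (H0) depth=8
  del 173.49.130.0/24 (clear depth 24)
  Q 173.0.0.3: descend 1010110100 ; hops seen [H2,H0] ; pick H0
  + 10.92.0.0/14 (H5) depth=14
  + 173.49.130.219/32 (H5) depth=32
  Q 160.0.0.88: descend 1010 ; hops seen [H2] ; pick H2
  + 10.94.52.125/32 (H5) depth=32
  Q 10.94.52.57: descend 0000101001011110001101000 ; hops seen [H5,H2] ; pick H2
  + 210.18.0.0/16 (H4) depth=16
  Q 210.18.27.172: descend 1101001000010010 ; hops seen [H4] ; pick H4
  Q 10.94.52.125: descend 00001010010111100011010001111101 ; hops seen [H5,H2,H5] ; pick H5
  + 210.16.0.0/12 (H1) depth=12
  + 10.0.0.0/8 (H5) depth=8
  Q 160.1.250.206: descend 1010 ; hops seen [H2] ; pick H2
  Q 173.187.184.57: descend 10101101 ; hops seen [H2,H0] ; pick H0
  + 210.18.237.66/32 (H0) depth=32
  + 10.94.52.0/24 (H0) depth=24
  Q 173.0.2.65: descend 1010110100 ; hops seen [H2,H0] ; pick H0
  Q 10.92.0.204: descend 00001010010111 ; hops seen [H5,H5] ; pick H5
  + 10.94.52.112/28 (H2) depth=28
  + 210.18.232.0/21 (H0) depth=21
  + 0.0.0.0/0 (H1) depth=0
  + 210.18.224.0/20 (H1) depth=20
  Q 210.18.232.3: descend 110100100001001011101 ; hops seen [H1,H1,H4,H1,H0] ; pick H0
  + 10.94.52.125/32 (H2) depth=32
  del 173.49.130.208/28 (clear depth 28)

== LOOKUPS ==
["H0","H2","H2","H4","H5","H2","H0","H0","H5","H0"]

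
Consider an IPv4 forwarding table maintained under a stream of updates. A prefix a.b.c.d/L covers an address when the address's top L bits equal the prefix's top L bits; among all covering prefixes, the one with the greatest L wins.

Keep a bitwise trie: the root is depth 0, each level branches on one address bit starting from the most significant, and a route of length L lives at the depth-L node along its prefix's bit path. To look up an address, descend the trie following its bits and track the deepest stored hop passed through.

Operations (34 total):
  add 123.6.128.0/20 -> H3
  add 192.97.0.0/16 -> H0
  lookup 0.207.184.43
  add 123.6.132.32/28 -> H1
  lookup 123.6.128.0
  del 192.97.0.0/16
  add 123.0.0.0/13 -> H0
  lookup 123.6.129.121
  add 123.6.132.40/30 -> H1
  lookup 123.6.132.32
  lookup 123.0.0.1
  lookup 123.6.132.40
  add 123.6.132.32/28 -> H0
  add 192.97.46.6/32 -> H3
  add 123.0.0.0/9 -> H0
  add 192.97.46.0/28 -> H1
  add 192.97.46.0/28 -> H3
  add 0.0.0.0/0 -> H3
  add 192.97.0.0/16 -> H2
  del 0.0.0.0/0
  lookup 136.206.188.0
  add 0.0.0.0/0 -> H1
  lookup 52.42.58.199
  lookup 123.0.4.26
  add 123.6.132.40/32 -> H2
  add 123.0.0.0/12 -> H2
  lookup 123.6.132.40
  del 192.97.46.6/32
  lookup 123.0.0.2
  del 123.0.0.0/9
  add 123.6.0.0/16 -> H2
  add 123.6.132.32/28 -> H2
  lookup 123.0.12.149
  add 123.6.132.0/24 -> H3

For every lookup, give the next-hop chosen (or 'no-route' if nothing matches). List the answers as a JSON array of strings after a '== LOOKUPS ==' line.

Trace:
  + 123.6.128.0/20 (H3) depth=20
  + 192.97.0.0/16 (H0) depth=16
  ? 0.207.184.43  path d0:-→d1:-  best=no-route
  + 123.6.132.32/28 (H1) depth=28
  ? 123.6.128.0  path d0:-→d1:-→d2:-→d3:-→d4:-→d5:-→d6:-→d7:-→d8:-→d9:-→d10:-→d11:-→d12:-→d13:-→d14:-→d15:-→d16:-→d17:-→d18:-→d19:-→d20:H3→d21:-  best=H3
  - 192.97.0.0/16 clear@16
  + 123.0.0.0/13 (H0) depth=13
  ? 123.6.129.121  path d0:-→d1:-→d2:-→d3:-→d4:-→d5:-→d6:-→d7:-→d8:-→d9:-→d10:-→d11:-→d12:-→d13:H0→d14:-→d15:-→d16:-→d17:-→d18:-→d19:-→d20:H3→d21:-  best=H3
  + 123.6.132.40/30 (H1) depth=30
  ? 123.6.132.32  path d0:-→d1:-→d2:-→d3:-→d4:-→d5:-→d6:-→d7:-→d8:-→d9:-→d10:-→d11:-→d12:-→d13:H0→d14:-→d15:-→d16:-→d17:-→d18:-→d19:-→d20:H3→d21:-→d22:-→d23:-→d24:-→d25:-→d26:-→d27:-→d28:H1  best=H1
  ? 123.0.0.1  path d0:-→d1:-→d2:-→d3:-→d4:-→d5:-→d6:-→d7:-→d8:-→d9:-→d10:-→d11:-→d12:-→d13:H0  best=H0
  ? 123.6.132.40  path d0:-→d1:-→d2:-→d3:-→d4:-→d5:-→d6:-→d7:-→d8:-→d9:-→d10:-→d11:-→d12:-→d13:H0→d14:-→d15:-→d16:-→d17:-→d18:-→d19:-→d20:H3→d21:-→d22:-→d23:-→d24:-→d25:-→d26:-→d27:-→d28:H1→d29:-→d30:H1  best=H1
  + 123.6.132.32/28 (H0) depth=28
  + 192.97.46.6/32 (H3) depth=32
  + 123.0.0.0/9 (H0) depth=9
  + 192.97.46.0/28 (H1) depth=28
  + 192.97.46.0/28 (H3) depth=28
  + 0.0.0.0/0 (H3) depth=0
  + 192.97.0.0/16 (H2) depth=16
  - 0.0.0.0/0 clear@0
  ? 136.206.188.0  path d0:-→d1:-  best=no-route
  + 0.0.0.0/0 (H1) depth=0
  ? 52.42.58.199  path d0:H1→d1:-  best=H1
  ? 123.0.4.26  path d0:H1→d1:-→d2:-→d3:-→d4:-→d5:-→d6:-→d7:-→d8:-→d9:H0→d10:-→d11:-→d12:-→d13:H0  best=H0
  + 123.6.132.40/32 (H2) depth=32
  + 123.0.0.0/12 (H2) depth=12
  ? 123.6.132.40  path d0:H1→d1:-→d2:-→d3:-→d4:-→d5:-→d6:-→d7:-→d8:-→d9:H0→d10:-→d11:-→d12:H2→d13:H0→d14:-→d15:-→d16:-→d17:-→d18:-→d19:-→d20:H3→d21:-→d22:-→d23:-→d24:-→d25:-→d26:-→d27:-→d28:H0→d29:-→d30:H1→d31:-→d32:H2  best=H2
  - 192.97.46.6/32 clear@32
  ? 123.0.0.2  path d0:H1→d1:-→d2:-→d3:-→d4:-→d5:-→d6:-→d7:-→d8:-→d9:H0→d10:-→d11:-→d12:H2→d13:H0  best=H0
  - 123.0.0.0/9 clear@9
  + 123.6.0.0/16 (H2) depth=16
  + 123.6.132.32/28 (H2) depth=28
  ? 123.0.12.149  path d0:H1→d1:-→d2:-→d3:-→d4:-→d5:-→d6:-→d7:-→d8:-→d9:-→d10:-→d11:-→d12:H2→d13:H0  best=H0
  + 123.6.132.0/24 (H3) depth=24

== LOOKUPS ==
["no-route","H3","H3","H1","H0","H1","no-route","H1","H0","H2","H0","H0"]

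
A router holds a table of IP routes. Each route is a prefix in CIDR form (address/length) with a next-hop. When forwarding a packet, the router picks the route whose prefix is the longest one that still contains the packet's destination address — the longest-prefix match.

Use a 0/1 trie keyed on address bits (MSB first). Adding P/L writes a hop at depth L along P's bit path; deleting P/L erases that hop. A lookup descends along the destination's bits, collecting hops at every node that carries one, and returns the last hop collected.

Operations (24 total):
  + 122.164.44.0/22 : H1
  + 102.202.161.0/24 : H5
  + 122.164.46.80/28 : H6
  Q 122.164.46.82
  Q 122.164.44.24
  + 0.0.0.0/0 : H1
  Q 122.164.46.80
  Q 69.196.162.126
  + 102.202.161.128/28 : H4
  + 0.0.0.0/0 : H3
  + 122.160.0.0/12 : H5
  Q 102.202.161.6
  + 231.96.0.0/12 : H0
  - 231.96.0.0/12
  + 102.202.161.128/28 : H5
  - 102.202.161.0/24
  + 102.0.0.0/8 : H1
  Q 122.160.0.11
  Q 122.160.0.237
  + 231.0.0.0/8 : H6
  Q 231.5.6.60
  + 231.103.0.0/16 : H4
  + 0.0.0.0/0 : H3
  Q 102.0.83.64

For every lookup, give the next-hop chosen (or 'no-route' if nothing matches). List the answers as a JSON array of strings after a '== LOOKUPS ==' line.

Process each operation:
  + 122.164.44.0/22 (H1) depth=22
  + 102.202.161.0/24 (H5) depth=24
  + 122.164.46.80/28 (H6) depth=28
  ? 122.164.46.82  path d0:-→d1:-→d2:-→d3:-→d4:-→d5:-→d6:-→d7:-→d8:-→d9:-→d10:-→d11:-→d12:-→d13:-→d14:-→d15:-→d16:-→d17:-→d18:-→d19:-→d20:-→d21:-→d22:H1→d23:-→d24:-→d25:-→d26:-→d27:-→d28:H6  best=H6
  ? 122.164.44.24  path d0:-→d1:-→d2:-→d3:-→d4:-→d5:-→d6:-→d7:-→d8:-→d9:-→d10:-→d11:-→d12:-→d13:-→d14:-→d15:-→d16:-→d17:-→d18:-→d19:-→d20:-→d21:-→d22:H1  best=H1
  + 0.0.0.0/0 (H1) depth=0
  ? 122.164.46.80  path d0:H1→d1:-→d2:-→d3:-→d4:-→d5:-→d6:-→d7:-→d8:-→d9:-→d10:-→d11:-→d12:-→d13:-→d14:-→d15:-→d16:-→d17:-→d18:-→d19:-→d20:-→d21:-→d22:H1→d23:-→d24:-→d25:-→d26:-→d27:-→d28:H6  best=H6
  ? 69.196.162.126  path d0:H1→d1:-→d2:-  best=H1
  + 102.202.161.128/28 (H4) depth=28
  + 0.0.0.0/0 (H3) depth=0
  + 122.160.0.0/12 (H5) depth=12
  ? 102.202.161.6  path d0:H3→d1:-→d2:-→d3:-→d4:-→d5:-→d6:-→d7:-→d8:-→d9:-→d10:-→d11:-→d12:-→d13:-→d14:-→d15:-→d16:-→d17:-→d18:-→d19:-→d20:-→d21:-→d22:-→d23:-→d24:H5  best=H5
  + 231.96.0.0/12 (H0) depth=12
  - 231.96.0.0/12 clear@12
  + 102.202.161.128/28 (H5) depth=28
  - 102.202.161.0/24 clear@24
  + 102.0.0.0/8 (H1) depth=8
  ? 122.160.0.11  path d0:H3→d1:-→d2:-→d3:-→d4:-→d5:-→d6:-→d7:-→d8:-→d9:-→d10:-→d11:-→d12:H5→d13:-  best=H5
  ? 122.160.0.237  path d0:H3→d1:-→d2:-→d3:-→d4:-→d5:-→d6:-→d7:-→d8:-→d9:-→d10:-→d11:-→d12:H5→d13:-  best=H5
  + 231.0.0.0/8 (H6) depth=8
  ? 231.5.6.60  path d0:H3→d1:-→d2:-→d3:-→d4:-→d5:-→d6:-→d7:-→d8:H6→d9:-  best=H6
  + 231.103.0.0/16 (H4) depth=16
  + 0.0.0.0/0 (H3) depth=0
  ? 102.0.83.64  path d0:H3→d1:-→d2:-→d3:-→d4:-→d5:-→d6:-→d7:-→d8:H1  best=H1

== LOOKUPS ==
["H6","H1","H6","H1","H5","H5","H5","H6","H1"]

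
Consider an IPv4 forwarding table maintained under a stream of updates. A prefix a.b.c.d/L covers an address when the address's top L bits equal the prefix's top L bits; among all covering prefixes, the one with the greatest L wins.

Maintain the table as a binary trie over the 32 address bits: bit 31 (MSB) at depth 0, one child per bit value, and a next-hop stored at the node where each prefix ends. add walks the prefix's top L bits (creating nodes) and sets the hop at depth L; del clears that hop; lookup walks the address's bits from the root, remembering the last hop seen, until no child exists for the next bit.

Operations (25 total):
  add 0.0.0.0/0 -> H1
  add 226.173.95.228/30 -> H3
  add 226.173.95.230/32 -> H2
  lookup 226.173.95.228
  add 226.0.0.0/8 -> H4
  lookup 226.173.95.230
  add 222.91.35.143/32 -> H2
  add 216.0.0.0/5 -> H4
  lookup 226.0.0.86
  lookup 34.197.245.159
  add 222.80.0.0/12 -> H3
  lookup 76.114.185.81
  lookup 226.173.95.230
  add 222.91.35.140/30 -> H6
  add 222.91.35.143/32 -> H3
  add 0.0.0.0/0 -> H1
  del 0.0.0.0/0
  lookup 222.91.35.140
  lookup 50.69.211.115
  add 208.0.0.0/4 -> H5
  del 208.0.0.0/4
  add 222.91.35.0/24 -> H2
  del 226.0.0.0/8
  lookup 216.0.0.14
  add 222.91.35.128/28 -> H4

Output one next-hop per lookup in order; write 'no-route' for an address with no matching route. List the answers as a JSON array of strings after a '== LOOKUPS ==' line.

Apply in order:
  + 0.0.0.0/0 (H1) depth=0
  + 226.173.95.228/30 (H3) depth=30
  + 226.173.95.230/32 (H2) depth=32
  ? 226.173.95.228  path d0:H1→d1:-→d2:-→d3:-→d4:-→d5:-→d6:-→d7:-→d8:-→d9:-→d10:-→d11:-→d12:-→d13:-→d14:-→d15:-→d16:-→d17:-→d18:-→d19:-→d20:-→d21:-→d22:-→d23:-→d24:-→d25:-→d26:-→d27:-→d28:-→d29:-→d30:H3  best=H3
  + 226.0.0.0/8 (H4) depth=8
  ? 226.173.95.230  path d0:H1→d1:-→d2:-→d3:-→d4:-→d5:-→d6:-→d7:-→d8:H4→d9:-→d10:-→d11:-→d12:-→d13:-→d14:-→d15:-→d16:-→d17:-→d18:-→d19:-→d20:-→d21:-→d22:-→d23:-→d24:-→d25:-→d26:-→d27:-→d28:-→d29:-→d30:H3→d31:-→d32:H2  best=H2
  + 222.91.35.143/32 (H2) depth=32
  + 216.0.0.0/5 (H4) depth=5
  ? 226.0.0.86  path d0:H1→d1:-→d2:-→d3:-→d4:-→d5:-→d6:-→d7:-→d8:H4  best=H4
  ? 34.197.245.159  path d0:H1  best=H1
  + 222.80.0.0/12 (H3) depth=12
  ? 76.114.185.81  path d0:H1  best=H1
  ? 226.173.95.230  path d0:H1→d1:-→d2:-→d3:-→d4:-→d5:-→d6:-→d7:-→d8:H4→d9:-→d10:-→d11:-→d12:-→d13:-→d14:-→d15:-→d16:-→d17:-→d18:-→d19:-→d20:-→d21:-→d22:-→d23:-→d24:-→d25:-→d26:-→d27:-→d28:-→d29:-→d30:H3→d31:-→d32:H2  best=H2
  + 222.91.35.140/30 (H6) depth=30
  + 222.91.35.143/32 (H3) depth=32
  + 0.0.0.0/0 (H1) depth=0
  del 0.0.0.0/0 (clear depth 0)
  ? 222.91.35.140  path d0:-→d1:-→d2:-→d3:-→d4:-→d5:H4→d6:-→d7:-→d8:-→d9:-→d10:-→d11:-→d12:H3→d13:-→d14:-→d15:-→d16:-→d17:-→d18:-→d19:-→d20:-→d21:-→d22:-→d23:-→d24:-→d25:-→d26:-→d27:-→d28:-→d29:-→d30:H6  best=H6
  ? 50.69.211.115  path d0:-  best=no-route
  + 208.0.0.0/4 (H5) depth=4
  del 208.0.0.0/4 (clear depth 4)
  + 222.91.35.0/24 (H2) depth=24
  del 226.0.0.0/8 (clear depth 8)
  ? 216.0.0.14  path d0:-→d1:-→d2:-→d3:-→d4:-→d5:H4  best=H4
  + 222.91.35.128/28 (H4) depth=28

== LOOKUPS ==
["H3","H2","H4","H1","H1","H2","H6","no-route","H4"]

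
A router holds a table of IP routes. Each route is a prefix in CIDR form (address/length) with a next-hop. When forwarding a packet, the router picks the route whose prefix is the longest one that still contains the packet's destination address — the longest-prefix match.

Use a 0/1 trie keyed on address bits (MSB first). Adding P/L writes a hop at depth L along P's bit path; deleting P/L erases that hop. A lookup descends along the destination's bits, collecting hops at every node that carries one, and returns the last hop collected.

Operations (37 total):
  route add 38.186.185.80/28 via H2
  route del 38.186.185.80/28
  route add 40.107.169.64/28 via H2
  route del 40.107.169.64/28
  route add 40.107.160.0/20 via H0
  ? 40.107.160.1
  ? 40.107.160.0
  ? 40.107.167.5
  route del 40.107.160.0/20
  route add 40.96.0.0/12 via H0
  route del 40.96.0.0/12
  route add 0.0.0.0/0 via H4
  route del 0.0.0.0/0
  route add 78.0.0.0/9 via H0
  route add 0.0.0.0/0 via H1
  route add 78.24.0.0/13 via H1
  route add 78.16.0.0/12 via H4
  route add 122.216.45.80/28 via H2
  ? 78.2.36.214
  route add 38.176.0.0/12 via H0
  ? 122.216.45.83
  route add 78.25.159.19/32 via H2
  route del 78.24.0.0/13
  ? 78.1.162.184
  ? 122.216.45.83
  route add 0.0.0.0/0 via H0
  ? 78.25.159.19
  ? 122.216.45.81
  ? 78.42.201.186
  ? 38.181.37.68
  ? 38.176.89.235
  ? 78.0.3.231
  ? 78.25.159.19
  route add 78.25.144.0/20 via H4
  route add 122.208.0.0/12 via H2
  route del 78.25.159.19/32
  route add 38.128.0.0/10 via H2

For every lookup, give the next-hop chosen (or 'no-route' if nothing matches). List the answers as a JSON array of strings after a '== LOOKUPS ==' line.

Trace:
  + 38.186.185.80/28 (H2) depth=28
  del 38.186.185.80/28 (clear depth 28)
  + 40.107.169.64/28 (H2) depth=28
  del 40.107.169.64/28 (clear depth 28)
  + 40.107.160.0/20 (H0) depth=20
  ? 40.107.160.1  path d0:-→d1:-→d2:-→d3:-→d4:-→d5:-→d6:-→d7:-→d8:-→d9:-→d10:-→d11:-→d12:-→d13:-→d14:-→d15:-→d16:-→d17:-→d18:-→d19:-→d20:H0  best=H0
  ? 40.107.160.0  path d0:-→d1:-→d2:-→d3:-→d4:-→d5:-→d6:-→d7:-→d8:-→d9:-→d10:-→d11:-→d12:-→d13:-→d14:-→d15:-→d16:-→d17:-→d18:-→d19:-→d20:H0  best=H0
  ? 40.107.167.5  path d0:-→d1:-→d2:-→d3:-→d4:-→d5:-→d6:-→d7:-→d8:-→d9:-→d10:-→d11:-→d12:-→d13:-→d14:-→d15:-→d16:-→d17:-→d18:-→d19:-→d20:H0  best=H0
  del 40.107.160.0/20 (clear depth 20)
  + 40.96.0.0/12 (H0) depth=12
  del 40.96.0.0/12 (clear depth 12)
  + 0.0.0.0/0 (H4) depth=0
  del 0.0.0.0/0 (clear depth 0)
  + 78.0.0.0/9 (H0) depth=9
  + 0.0.0.0/0 (H1) depth=0
  + 78.24.0.0/13 (H1) depth=13
  + 78.16.0.0/12 (H4) depth=12
  + 122.216.45.80/28 (H2) depth=28
  ? 78.2.36.214  path d0:H1→d1:-→d2:-→d3:-→d4:-→d5:-→d6:-→d7:-→d8:-→d9:H0→d10:-→d11:-  best=H0
  + 38.176.0.0/12 (H0) depth=12
  ? 122.216.45.83  path d0:H1→d1:-→d2:-→d3:-→d4:-→d5:-→d6:-→d7:-→d8:-→d9:-→d10:-→d11:-→d12:-→d13:-→d14:-→d15:-→d16:-→d17:-→d18:-→d19:-→d20:-→d21:-→d22:-→d23:-→d24:-→d25:-→d26:-→d27:-→d28:H2  best=H2
  + 78.25.159.19/32 (H2) depth=32
  del 78.24.0.0/13 (clear depth 13)
  ? 78.1.162.184  path d0:H1→d1:-→d2:-→d3:-→d4:-→d5:-→d6:-→d7:-→d8:-→d9:H0→d10:-→d11:-  best=H0
  ? 122.216.45.83  path d0:H1→d1:-→d2:-→d3:-→d4:-→d5:-→d6:-→d7:-→d8:-→d9:-→d10:-→d11:-→d12:-→d13:-→d14:-→d15:-→d16:-→d17:-→d18:-→d19:-→d20:-→d21:-→d22:-→d23:-→d24:-→d25:-→d26:-→d27:-→d28:H2  best=H2
  + 0.0.0.0/0 (H0) depth=0
  ? 78.25.159.19  path d0:H0→d1:-→d2:-→d3:-→d4:-→d5:-→d6:-→d7:-→d8:-→d9:H0→d10:-→d11:-→d12:H4→d13:-→d14:-→d15:-→d16:-→d17:-→d18:-→d19:-→d20:-→d21:-→d22:-→d23:-→d24:-→d25:-→d26:-→d27:-→d28:-→d29:-→d30:-→d31:-→d32:H2  best=H2
  ? 122.216.45.81  path d0:H0→d1:-→d2:-→d3:-→d4:-→d5:-→d6:-→d7:-→d8:-→d9:-→d10:-→d11:-→d12:-→d13:-→d14:-→d15:-→d16:-→d17:-→d18:-→d19:-→d20:-→d21:-→d22:-→d23:-→d24:-→d25:-→d26:-→d27:-→d28:H2  best=H2
  ? 78.42.201.186  path d0:H0→d1:-→d2:-→d3:-→d4:-→d5:-→d6:-→d7:-→d8:-→d9:H0→d10:-  best=H0
  ? 38.181.37.68  path d0:H0→d1:-→d2:-→d3:-→d4:-→d5:-→d6:-→d7:-→d8:-→d9:-→d10:-→d11:-→d12:H0  best=H0
  ? 38.176.89.235  path d0:H0→d1:-→d2:-→d3:-→d4:-→d5:-→d6:-→d7:-→d8:-→d9:-→d10:-→d11:-→d12:H0  best=H0
  ? 78.0.3.231  path d0:H0→d1:-→d2:-→d3:-→d4:-→d5:-→d6:-→d7:-→d8:-→d9:H0→d10:-→d11:-  best=H0
  ? 78.25.159.19  path d0:H0→d1:-→d2:-→d3:-→d4:-→d5:-→d6:-→d7:-→d8:-→d9:H0→d10:-→d11:-→d12:H4→d13:-→d14:-→d15:-→d16:-→d17:-→d18:-→d19:-→d20:-→d21:-→d22:-→d23:-→d24:-→d25:-→d26:-→d27:-→d28:-→d29:-→d30:-→d31:-→d32:H2  best=H2
  + 78.25.144.0/20 (H4) depth=20
  + 122.208.0.0/12 (H2) depth=12
  del 78.25.159.19/32 (clear depth 32)
  + 38.128.0.0/10 (H2) depth=10

== LOOKUPS ==
["H0","H0","H0","H0","H2","H0","H2","H2","H2","H0","H0","H0","H0","H2"]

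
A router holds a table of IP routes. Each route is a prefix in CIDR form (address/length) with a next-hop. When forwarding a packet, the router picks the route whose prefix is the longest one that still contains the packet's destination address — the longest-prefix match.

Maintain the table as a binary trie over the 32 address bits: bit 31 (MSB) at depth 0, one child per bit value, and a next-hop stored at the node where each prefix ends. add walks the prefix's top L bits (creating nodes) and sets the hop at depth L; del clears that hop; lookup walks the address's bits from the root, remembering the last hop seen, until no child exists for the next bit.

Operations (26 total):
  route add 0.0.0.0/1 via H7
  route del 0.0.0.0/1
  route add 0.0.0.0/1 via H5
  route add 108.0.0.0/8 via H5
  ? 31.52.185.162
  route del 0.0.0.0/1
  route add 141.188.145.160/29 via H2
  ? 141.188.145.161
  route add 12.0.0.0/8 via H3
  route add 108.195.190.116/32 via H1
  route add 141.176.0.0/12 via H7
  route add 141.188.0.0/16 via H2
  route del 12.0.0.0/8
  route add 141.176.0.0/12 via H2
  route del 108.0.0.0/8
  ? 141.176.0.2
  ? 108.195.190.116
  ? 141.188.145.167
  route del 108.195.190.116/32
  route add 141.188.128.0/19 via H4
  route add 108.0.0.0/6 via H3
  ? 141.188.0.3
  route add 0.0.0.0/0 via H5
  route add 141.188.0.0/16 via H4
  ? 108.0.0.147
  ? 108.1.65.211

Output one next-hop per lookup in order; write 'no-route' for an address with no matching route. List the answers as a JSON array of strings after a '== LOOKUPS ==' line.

Process each operation:
  add 0.0.0.0/1 -> H7 at depth 1
  del 0.0.0.0/1 (clear depth 1)
  add 0.0.0.0/1 -> H5 at depth 1
  add 108.0.0.0/8 -> H5 at depth 8
  lookup 31.52.185.162: bits 0 walk d0:-→d1:H5 -> H5
  del 0.0.0.0/1 (clear depth 1)
  add 141.188.145.160/29 -> H2 at depth 29
  lookup 141.188.145.161: bits 10001101101111001001000110100 walk d0:-→d1:-→d2:-→d3:-→d4:-→d5:-→d6:-→d7:-→d8:-→d9:-→d10:-→d11:-→d12:-→d13:-→d14:-→d15:-→d16:-→d17:-→d18:-→d19:-→d20:-→d21:-→d22:-→d23:-→d24:-→d25:-→d26:-→d27:-→d28:-→d29:H2 -> H2
  add 12.0.0.0/8 -> H3 at depth 8
  add 108.195.190.116/32 -> H1 at depth 32
  add 141.176.0.0/12 -> H7 at depth 12
  add 141.188.0.0/16 -> H2 at depth 16
  del 12.0.0.0/8 (clear depth 8)
  add 141.176.0.0/12 -> H2 at depth 12
  del 108.0.0.0/8 (clear depth 8)
  lookup 141.176.0.2: bits 100011011011 walk d0:-→d1:-→d2:-→d3:-→d4:-→d5:-→d6:-→d7:-→d8:-→d9:-→d10:-→d11:-→d12:H2 -> H2
  lookup 108.195.190.116: bits 01101100110000111011111001110100 walk d0:-→d1:-→d2:-→d3:-→d4:-→d5:-→d6:-→d7:-→d8:-→d9:-→d10:-→d11:-→d12:-→d13:-→d14:-→d15:-→d16:-→d17:-→d18:-→d19:-→d20:-→d21:-→d22:-→d23:-→d24:-→d25:-→d26:-→d27:-→d28:-→d29:-→d30:-→d31:-→d32:H1 -> H1
  lookup 141.188.145.167: bits 10001101101111001001000110100 walk d0:-→d1:-→d2:-→d3:-→d4:-→d5:-→d6:-→d7:-→d8:-→d9:-→d10:-→d11:-→d12:H2→d13:-→d14:-→d15:-→d16:H2→d17:-→d18:-→d19:-→d20:-→d21:-→d22:-→d23:-→d24:-→d25:-→d26:-→d27:-→d28:-→d29:H2 -> H2
  del 108.195.190.116/32 (clear depth 32)
  add 141.188.128.0/19 -> H4 at depth 19
  add 108.0.0.0/6 -> H3 at depth 6
  lookup 141.188.0.3: bits 1000110110111100 walk d0:-→d1:-→d2:-→d3:-→d4:-→d5:-→d6:-→d7:-→d8:-→d9:-→d10:-→d11:-→d12:H2→d13:-→d14:-→d15:-→d16:H2 -> H2
  add 0.0.0.0/0 -> H5 at depth 0
  add 141.188.0.0/16 -> H4 at depth 16
  lookup 108.0.0.147: bits 01101100 walk d0:H5→d1:-→d2:-→d3:-→d4:-→d5:-→d6:H3→d7:-→d8:- -> H3
  lookup 108.1.65.211: bits 01101100 walk d0:H5→d1:-→d2:-→d3:-→d4:-→d5:-→d6:H3→d7:-→d8:- -> H3

== LOOKUPS ==
["H5","H2","H2","H1","H2","H2","H3","H3"]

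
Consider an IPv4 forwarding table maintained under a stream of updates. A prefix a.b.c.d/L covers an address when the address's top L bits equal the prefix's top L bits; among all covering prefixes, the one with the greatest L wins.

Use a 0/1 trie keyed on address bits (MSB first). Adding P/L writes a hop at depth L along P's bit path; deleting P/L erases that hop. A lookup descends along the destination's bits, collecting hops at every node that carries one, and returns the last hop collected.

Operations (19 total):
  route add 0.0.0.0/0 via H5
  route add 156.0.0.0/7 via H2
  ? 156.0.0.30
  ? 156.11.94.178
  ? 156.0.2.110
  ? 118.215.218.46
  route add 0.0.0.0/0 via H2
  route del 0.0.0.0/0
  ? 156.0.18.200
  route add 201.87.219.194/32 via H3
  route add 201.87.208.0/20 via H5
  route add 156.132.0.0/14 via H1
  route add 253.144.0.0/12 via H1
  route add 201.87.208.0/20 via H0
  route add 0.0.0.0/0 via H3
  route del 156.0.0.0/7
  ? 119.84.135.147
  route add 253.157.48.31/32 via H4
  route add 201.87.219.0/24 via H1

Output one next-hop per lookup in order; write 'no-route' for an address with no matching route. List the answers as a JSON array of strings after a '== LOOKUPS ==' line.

Process each operation:
  add 0.0.0.0/0 -> H5 at depth 0
  add 156.0.0.0/7 -> H2 at depth 7
  ? 156.0.0.30  path d0:H5→d1:-→d2:-→d3:-→d4:-→d5:-→d6:-→d7:H2  best=H2
  ? 156.11.94.178  path d0:H5→d1:-→d2:-→d3:-→d4:-→d5:-→d6:-→d7:H2  best=H2
  ? 156.0.2.110  path d0:H5→d1:-→d2:-→d3:-→d4:-→d5:-→d6:-→d7:H2  best=H2
  ? 118.215.218.46  path d0:H5  best=H5
  add 0.0.0.0/0 -> H2 at depth 0
  del 0.0.0.0/0 (clear depth 0)
  ? 156.0.18.200  path d0:-→d1:-→d2:-→d3:-→d4:-→d5:-→d6:-→d7:H2  best=H2
  add 201.87.219.194/32 -> H3 at depth 32
  add 201.87.208.0/20 -> H5 at depth 20
  add 156.132.0.0/14 -> H1 at depth 14
  add 253.144.0.0/12 -> H1 at depth 12
  add 201.87.208.0/20 -> H0 at depth 20
  add 0.0.0.0/0 -> H3 at depth 0
  del 156.0.0.0/7 (clear depth 7)
  ? 119.84.135.147  path d0:H3  best=H3
  add 253.157.48.31/32 -> H4 at depth 32
  add 201.87.219.0/24 -> H1 at depth 24

== LOOKUPS ==
["H2","H2","H2","H5","H2","H3"]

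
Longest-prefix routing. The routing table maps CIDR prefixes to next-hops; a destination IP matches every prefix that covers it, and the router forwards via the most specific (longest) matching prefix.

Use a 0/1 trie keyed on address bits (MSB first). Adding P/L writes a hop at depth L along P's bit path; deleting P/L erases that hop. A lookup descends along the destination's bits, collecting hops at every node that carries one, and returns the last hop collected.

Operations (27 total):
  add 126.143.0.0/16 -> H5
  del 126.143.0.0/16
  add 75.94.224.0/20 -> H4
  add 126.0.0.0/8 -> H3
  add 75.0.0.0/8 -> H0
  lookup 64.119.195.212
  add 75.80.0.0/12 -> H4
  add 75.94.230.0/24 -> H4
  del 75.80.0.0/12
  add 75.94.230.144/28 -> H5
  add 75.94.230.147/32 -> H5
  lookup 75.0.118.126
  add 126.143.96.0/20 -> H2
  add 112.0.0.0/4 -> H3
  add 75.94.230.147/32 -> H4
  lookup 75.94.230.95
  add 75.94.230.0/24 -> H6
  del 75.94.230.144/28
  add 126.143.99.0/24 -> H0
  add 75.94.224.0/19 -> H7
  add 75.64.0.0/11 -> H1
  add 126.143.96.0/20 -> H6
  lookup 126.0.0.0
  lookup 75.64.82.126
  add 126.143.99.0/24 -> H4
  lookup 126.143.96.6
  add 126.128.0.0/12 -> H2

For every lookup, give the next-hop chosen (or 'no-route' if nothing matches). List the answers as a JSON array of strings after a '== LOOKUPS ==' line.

Apply in order:
  add 126.143.0.0/16 -> H5 at depth 16
  del 126.143.0.0/16 (clear depth 16)
  add 75.94.224.0/20 -> H4 at depth 20
  add 126.0.0.0/8 -> H3 at depth 8
  add 75.0.0.0/8 -> H0 at depth 8
  lookup 64.119.195.212: bits 0100 walk d0:-→d1:-→d2:-→d3:-→d4:- -> no-route
  add 75.80.0.0/12 -> H4 at depth 12
  add 75.94.230.0/24 -> H4 at depth 24
  del 75.80.0.0/12 (clear depth 12)
  add 75.94.230.144/28 -> H5 at depth 28
  add 75.94.230.147/32 -> H5 at depth 32
  lookup 75.0.118.126: bits 010010110 walk d0:-→d1:-→d2:-→d3:-→d4:-→d5:-→d6:-→d7:-→d8:H0→d9:- -> H0
  add 126.143.96.0/20 -> H2 at depth 20
  add 112.0.0.0/4 -> H3 at depth 4
  add 75.94.230.147/32 -> H4 at depth 32
  lookup 75.94.230.95: bits 010010110101111011100110 walk d0:-→d1:-→d2:-→d3:-→d4:-→d5:-→d6:-→d7:-→d8:H0→d9:-→d10:-→d11:-→d12:-→d13:-→d14:-→d15:-→d16:-→d17:-→d18:-→d19:-→d20:H4→d21:-→d22:-→d23:-→d24:H4 -> H4
  add 75.94.230.0/24 -> H6 at depth 24
  del 75.94.230.144/28 (clear depth 28)
  add 126.143.99.0/24 -> H0 at depth 24
  add 75.94.224.0/19 -> H7 at depth 19
  add 75.64.0.0/11 -> H1 at depth 11
  add 126.143.96.0/20 -> H6 at depth 20
  lookup 126.0.0.0: bits 01111110 walk d0:-→d1:-→d2:-→d3:-→d4:H3→d5:-→d6:-→d7:-→d8:H3 -> H3
  lookup 75.64.82.126: bits 01001011010 walk d0:-→d1:-→d2:-→d3:-→d4:-→d5:-→d6:-→d7:-→d8:H0→d9:-→d10:-→d11:H1 -> H1
  add 126.143.99.0/24 -> H4 at depth 24
  lookup 126.143.96.6: bits 0111111010001111011000 walk d0:-→d1:-→d2:-→d3:-→d4:H3→d5:-→d6:-→d7:-→d8:H3→d9:-→d10:-→d11:-→d12:-→d13:-→d14:-→d15:-→d16:-→d17:-→d18:-→d19:-→d20:H6→d21:-→d22:- -> H6
  add 126.128.0.0/12 -> H2 at depth 12

== LOOKUPS ==
["no-route","H0","H4","H3","H1","H6"]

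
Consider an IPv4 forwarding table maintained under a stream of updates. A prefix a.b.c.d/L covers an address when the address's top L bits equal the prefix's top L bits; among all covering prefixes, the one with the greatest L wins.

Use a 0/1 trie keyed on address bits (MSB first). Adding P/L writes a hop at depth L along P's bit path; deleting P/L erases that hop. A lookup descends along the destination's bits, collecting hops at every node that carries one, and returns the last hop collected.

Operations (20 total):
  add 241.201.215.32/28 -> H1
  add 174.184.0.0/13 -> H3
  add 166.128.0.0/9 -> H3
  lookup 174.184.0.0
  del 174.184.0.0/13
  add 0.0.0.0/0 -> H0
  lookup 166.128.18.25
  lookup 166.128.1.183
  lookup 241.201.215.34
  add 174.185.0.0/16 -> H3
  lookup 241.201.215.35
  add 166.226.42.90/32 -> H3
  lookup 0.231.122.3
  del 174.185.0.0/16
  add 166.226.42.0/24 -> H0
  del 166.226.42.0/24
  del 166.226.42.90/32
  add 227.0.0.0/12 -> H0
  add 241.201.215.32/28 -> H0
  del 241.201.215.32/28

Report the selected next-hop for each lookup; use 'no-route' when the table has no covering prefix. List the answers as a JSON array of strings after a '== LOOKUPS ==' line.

Trace:
  + 241.201.215.32/28 (H1) depth=28
  + 174.184.0.0/13 (H3) depth=13
  + 166.128.0.0/9 (H3) depth=9
  Q 174.184.0.0: descend 1010111010111 ; hops seen [H3] ; pick H3
  - 174.184.0.0/13 clear@13
  + 0.0.0.0/0 (H0) depth=0
  Q 166.128.18.25: descend 101001101 ; hops seen [H0,H3] ; pick H3
  Q 166.128.1.183: descend 101001101 ; hops seen [H0,H3] ; pick H3
  Q 241.201.215.34: descend 1111000111001001110101110010 ; hops seen [H0,H1] ; pick H1
  + 174.185.0.0/16 (H3) depth=16
  Q 241.201.215.35: descend 1111000111001001110101110010 ; hops seen [H0,H1] ; pick H1
  + 166.226.42.90/32 (H3) depth=32
  Q 0.231.122.3: descend ε ; hops seen [H0] ; pick H0
  - 174.185.0.0/16 clear@16
  + 166.226.42.0/24 (H0) depth=24
  - 166.226.42.0/24 clear@24
  - 166.226.42.90/32 clear@32
  + 227.0.0.0/12 (H0) depth=12
  + 241.201.215.32/28 (H0) depth=28
  - 241.201.215.32/28 clear@28

== LOOKUPS ==
["H3","H3","H3","H1","H1","H0"]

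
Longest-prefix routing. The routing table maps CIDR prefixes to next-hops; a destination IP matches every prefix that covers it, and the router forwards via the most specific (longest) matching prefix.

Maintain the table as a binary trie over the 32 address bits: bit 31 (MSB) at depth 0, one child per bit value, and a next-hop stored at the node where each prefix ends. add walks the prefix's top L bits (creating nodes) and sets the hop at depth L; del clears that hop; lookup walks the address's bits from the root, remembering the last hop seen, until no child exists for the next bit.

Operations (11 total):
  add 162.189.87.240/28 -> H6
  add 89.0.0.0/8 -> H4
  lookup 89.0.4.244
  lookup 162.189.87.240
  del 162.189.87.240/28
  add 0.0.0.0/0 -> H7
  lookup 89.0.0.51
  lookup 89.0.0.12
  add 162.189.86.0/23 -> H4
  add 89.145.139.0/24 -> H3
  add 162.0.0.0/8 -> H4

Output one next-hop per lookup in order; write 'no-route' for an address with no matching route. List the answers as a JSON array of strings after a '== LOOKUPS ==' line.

Apply in order:
  add 162.189.87.240/28 -> H6 at depth 28
  add 89.0.0.0/8 -> H4 at depth 8
  lookup 89.0.4.244: bits 01011001 walk d0:-→d1:-→d2:-→d3:-→d4:-→d5:-→d6:-→d7:-→d8:H4 -> H4
  lookup 162.189.87.240: bits 1010001010111101010101111111 walk d0:-→d1:-→d2:-→d3:-→d4:-→d5:-→d6:-→d7:-→d8:-→d9:-→d10:-→d11:-→d12:-→d13:-→d14:-→d15:-→d16:-→d17:-→d18:-→d19:-→d20:-→d21:-→d22:-→d23:-→d24:-→d25:-→d26:-→d27:-→d28:H6 -> H6
  del 162.189.87.240/28 (clear depth 28)
  add 0.0.0.0/0 -> H7 at depth 0
  lookup 89.0.0.51: bits 01011001 walk d0:H7→d1:-→d2:-→d3:-→d4:-→d5:-→d6:-→d7:-→d8:H4 -> H4
  lookup 89.0.0.12: bits 01011001 walk d0:H7→d1:-→d2:-→d3:-→d4:-→d5:-→d6:-→d7:-→d8:H4 -> H4
  add 162.189.86.0/23 -> H4 at depth 23
  add 89.145.139.0/24 -> H3 at depth 24
  add 162.0.0.0/8 -> H4 at depth 8

== LOOKUPS ==
["H4","H6","H4","H4"]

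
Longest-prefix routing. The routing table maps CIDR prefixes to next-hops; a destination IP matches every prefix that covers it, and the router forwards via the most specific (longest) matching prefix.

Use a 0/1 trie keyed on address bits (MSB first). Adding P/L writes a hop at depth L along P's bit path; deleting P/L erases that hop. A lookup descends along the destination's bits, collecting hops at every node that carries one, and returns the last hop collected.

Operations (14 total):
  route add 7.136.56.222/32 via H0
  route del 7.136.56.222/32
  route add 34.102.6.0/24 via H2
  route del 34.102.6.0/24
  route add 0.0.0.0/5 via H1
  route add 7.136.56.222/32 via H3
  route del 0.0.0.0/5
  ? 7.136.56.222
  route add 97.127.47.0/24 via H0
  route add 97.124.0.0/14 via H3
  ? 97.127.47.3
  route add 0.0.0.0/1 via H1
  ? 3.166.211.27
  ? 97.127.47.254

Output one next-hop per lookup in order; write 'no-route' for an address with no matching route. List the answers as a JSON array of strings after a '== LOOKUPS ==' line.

Trace:
  add 7.136.56.222/32 -> H0 at depth 32
  - 7.136.56.222/32 clear@32
  add 34.102.6.0/24 -> H2 at depth 24
  - 34.102.6.0/24 clear@24
  add 0.0.0.0/5 -> H1 at depth 5
  add 7.136.56.222/32 -> H3 at depth 32
  - 0.0.0.0/5 clear@5
  ? 7.136.56.222  path d0:-→d1:-→d2:-→d3:-→d4:-→d5:-→d6:-→d7:-→d8:-→d9:-→d10:-→d11:-→d12:-→d13:-→d14:-→d15:-→d16:-→d17:-→d18:-→d19:-→d20:-→d21:-→d22:-→d23:-→d24:-→d25:-→d26:-→d27:-→d28:-→d29:-→d30:-→d31:-→d32:H3  best=H3
  add 97.127.47.0/24 -> H0 at depth 24
  add 97.124.0.0/14 -> H3 at depth 14
  ? 97.127.47.3  path d0:-→d1:-→d2:-→d3:-→d4:-→d5:-→d6:-→d7:-→d8:-→d9:-→d10:-→d11:-→d12:-→d13:-→d14:H3→d15:-→d16:-→d17:-→d18:-→d19:-→d20:-→d21:-→d22:-→d23:-→d24:H0  best=H0
  add 0.0.0.0/1 -> H1 at depth 1
  ? 3.166.211.27  path d0:-→d1:H1→d2:-→d3:-→d4:-→d5:-  best=H1
  ? 97.127.47.254  path d0:-→d1:H1→d2:-→d3:-→d4:-→d5:-→d6:-→d7:-→d8:-→d9:-→d10:-→d11:-→d12:-→d13:-→d14:H3→d15:-→d16:-→d17:-→d18:-→d19:-→d20:-→d21:-→d22:-→d23:-→d24:H0  best=H0

== LOOKUPS ==
["H3","H0","H1","H0"]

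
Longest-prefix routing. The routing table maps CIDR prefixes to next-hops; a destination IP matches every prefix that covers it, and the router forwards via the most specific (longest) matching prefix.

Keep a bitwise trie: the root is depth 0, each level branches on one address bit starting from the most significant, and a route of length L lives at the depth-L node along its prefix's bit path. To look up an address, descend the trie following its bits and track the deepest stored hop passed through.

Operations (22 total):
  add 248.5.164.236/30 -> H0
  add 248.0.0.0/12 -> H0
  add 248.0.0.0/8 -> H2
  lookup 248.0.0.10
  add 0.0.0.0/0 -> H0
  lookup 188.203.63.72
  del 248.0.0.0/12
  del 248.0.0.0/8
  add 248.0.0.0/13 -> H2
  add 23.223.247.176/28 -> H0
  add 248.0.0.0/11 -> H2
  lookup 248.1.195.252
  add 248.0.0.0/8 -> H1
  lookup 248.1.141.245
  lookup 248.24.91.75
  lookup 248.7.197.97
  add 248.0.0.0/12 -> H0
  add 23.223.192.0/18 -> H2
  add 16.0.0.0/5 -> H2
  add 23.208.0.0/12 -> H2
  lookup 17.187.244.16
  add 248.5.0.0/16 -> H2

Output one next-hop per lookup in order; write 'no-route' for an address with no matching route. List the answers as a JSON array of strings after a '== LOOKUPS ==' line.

Trace:
  + 248.5.164.236/30 (H0) depth=30
  + 248.0.0.0/12 (H0) depth=12
  + 248.0.0.0/8 (H2) depth=8
  ? 248.0.0.10  path d0:-→d1:-→d2:-→d3:-→d4:-→d5:-→d6:-→d7:-→d8:H2→d9:-→d10:-→d11:-→d12:H0→d13:-  best=H0
  + 0.0.0.0/0 (H0) depth=0
  ? 188.203.63.72  path d0:H0→d1:-  best=H0
  del 248.0.0.0/12 (clear depth 12)
  del 248.0.0.0/8 (clear depth 8)
  + 248.0.0.0/13 (H2) depth=13
  + 23.223.247.176/28 (H0) depth=28
  + 248.0.0.0/11 (H2) depth=11
  ? 248.1.195.252  path d0:H0→d1:-→d2:-→d3:-→d4:-→d5:-→d6:-→d7:-→d8:-→d9:-→d10:-→d11:H2→d12:-→d13:H2  best=H2
  + 248.0.0.0/8 (H1) depth=8
  ? 248.1.141.245  path d0:H0→d1:-→d2:-→d3:-→d4:-→d5:-→d6:-→d7:-→d8:H1→d9:-→d10:-→d11:H2→d12:-→d13:H2  best=H2
  ? 248.24.91.75  path d0:H0→d1:-→d2:-→d3:-→d4:-→d5:-→d6:-→d7:-→d8:H1→d9:-→d10:-→d11:H2  best=H2
  ? 248.7.197.97  path d0:H0→d1:-→d2:-→d3:-→d4:-→d5:-→d6:-→d7:-→d8:H1→d9:-→d10:-→d11:H2→d12:-→d13:H2→d14:-  best=H2
  + 248.0.0.0/12 (H0) depth=12
  + 23.223.192.0/18 (H2) depth=18
  + 16.0.0.0/5 (H2) depth=5
  + 23.208.0.0/12 (H2) depth=12
  ? 17.187.244.16  path d0:H0→d1:-→d2:-→d3:-→d4:-→d5:H2  best=H2
  + 248.5.0.0/16 (H2) depth=16

== LOOKUPS ==
["H0","H0","H2","H2","H2","H2","H2"]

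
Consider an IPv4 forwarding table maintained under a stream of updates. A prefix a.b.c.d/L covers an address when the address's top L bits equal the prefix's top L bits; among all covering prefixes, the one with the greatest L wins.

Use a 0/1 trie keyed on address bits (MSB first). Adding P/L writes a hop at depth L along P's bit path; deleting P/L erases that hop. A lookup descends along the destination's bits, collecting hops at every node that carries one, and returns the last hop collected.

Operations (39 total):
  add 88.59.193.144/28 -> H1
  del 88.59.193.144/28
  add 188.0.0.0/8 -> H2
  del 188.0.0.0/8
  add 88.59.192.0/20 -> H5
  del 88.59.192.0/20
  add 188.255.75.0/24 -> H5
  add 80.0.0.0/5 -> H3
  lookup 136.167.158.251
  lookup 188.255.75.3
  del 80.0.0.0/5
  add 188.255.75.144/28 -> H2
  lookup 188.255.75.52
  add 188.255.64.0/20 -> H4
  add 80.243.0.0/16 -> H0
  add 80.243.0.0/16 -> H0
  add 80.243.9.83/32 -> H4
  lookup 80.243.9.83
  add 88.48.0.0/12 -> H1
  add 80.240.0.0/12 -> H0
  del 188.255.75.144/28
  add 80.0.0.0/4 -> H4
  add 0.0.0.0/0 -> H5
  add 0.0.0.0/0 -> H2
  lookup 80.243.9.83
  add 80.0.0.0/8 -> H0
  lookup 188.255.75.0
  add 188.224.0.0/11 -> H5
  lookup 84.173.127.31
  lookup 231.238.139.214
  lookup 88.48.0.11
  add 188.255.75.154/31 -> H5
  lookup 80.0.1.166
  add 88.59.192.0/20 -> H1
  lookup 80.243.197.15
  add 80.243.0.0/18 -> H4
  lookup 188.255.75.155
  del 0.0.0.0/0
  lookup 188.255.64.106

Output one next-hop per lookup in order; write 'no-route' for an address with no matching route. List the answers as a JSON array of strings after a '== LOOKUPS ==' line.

Apply in order:
  add 88.59.193.144/28 -> H1 at depth 28
  - 88.59.193.144/28 clear@28
  add 188.0.0.0/8 -> H2 at depth 8
  - 188.0.0.0/8 clear@8
  add 88.59.192.0/20 -> H5 at depth 20
  - 88.59.192.0/20 clear@20
  add 188.255.75.0/24 -> H5 at depth 24
  add 80.0.0.0/5 -> H3 at depth 5
  ? 136.167.158.251  path d0:-→d1:-→d2:-  best=no-route
  ? 188.255.75.3  path d0:-→d1:-→d2:-→d3:-→d4:-→d5:-→d6:-→d7:-→d8:-→d9:-→d10:-→d11:-→d12:-→d13:-→d14:-→d15:-→d16:-→d17:-→d18:-→d19:-→d20:-→d21:-→d22:-→d23:-→d24:H5  best=H5
  - 80.0.0.0/5 clear@5
  add 188.255.75.144/28 -> H2 at depth 28
  ? 188.255.75.52  path d0:-→d1:-→d2:-→d3:-→d4:-→d5:-→d6:-→d7:-→d8:-→d9:-→d10:-→d11:-→d12:-→d13:-→d14:-→d15:-→d16:-→d17:-→d18:-→d19:-→d20:-→d21:-→d22:-→d23:-→d24:H5  best=H5
  add 188.255.64.0/20 -> H4 at depth 20
  add 80.243.0.0/16 -> H0 at depth 16
  add 80.243.0.0/16 -> H0 at depth 16
  add 80.243.9.83/32 -> H4 at depth 32
  ? 80.243.9.83  path d0:-→d1:-→d2:-→d3:-→d4:-→d5:-→d6:-→d7:-→d8:-→d9:-→d10:-→d11:-→d12:-→d13:-→d14:-→d15:-→d16:H0→d17:-→d18:-→d19:-→d20:-→d21:-→d22:-→d23:-→d24:-→d25:-→d26:-→d27:-→d28:-→d29:-→d30:-→d31:-→d32:H4  best=H4
  add 88.48.0.0/12 -> H1 at depth 12
  add 80.240.0.0/12 -> H0 at depth 12
  - 188.255.75.144/28 clear@28
  add 80.0.0.0/4 -> H4 at depth 4
  add 0.0.0.0/0 -> H5 at depth 0
  add 0.0.0.0/0 -> H2 at depth 0
  ? 80.243.9.83  path d0:H2→d1:-→d2:-→d3:-→d4:H4→d5:-→d6:-→d7:-→d8:-→d9:-→d10:-→d11:-→d12:H0→d13:-→d14:-→d15:-→d16:H0→d17:-→d18:-→d19:-→d20:-→d21:-→d22:-→d23:-→d24:-→d25:-→d26:-→d27:-→d28:-→d29:-→d30:-→d31:-→d32:H4  best=H4
  add 80.0.0.0/8 -> H0 at depth 8
  ? 188.255.75.0  path d0:H2→d1:-→d2:-→d3:-→d4:-→d5:-→d6:-→d7:-→d8:-→d9:-→d10:-→d11:-→d12:-→d13:-→d14:-→d15:-→d16:-→d17:-→d18:-→d19:-→d20:H4→d21:-→d22:-→d23:-→d24:H5  best=H5
  add 188.224.0.0/11 -> H5 at depth 11
  ? 84.173.127.31  path d0:H2→d1:-→d2:-→d3:-→d4:H4→d5:-  best=H4
  ? 231.238.139.214  path d0:H2→d1:-  best=H2
  ? 88.48.0.11  path d0:H2→d1:-→d2:-→d3:-→d4:H4→d5:-→d6:-→d7:-→d8:-→d9:-→d10:-→d11:-→d12:H1  best=H1
  add 188.255.75.154/31 -> H5 at depth 31
  ? 80.0.1.166  path d0:H2→d1:-→d2:-→d3:-→d4:H4→d5:-→d6:-→d7:-→d8:H0  best=H0
  add 88.59.192.0/20 -> H1 at depth 20
  ? 80.243.197.15  path d0:H2→d1:-→d2:-→d3:-→d4:H4→d5:-→d6:-→d7:-→d8:H0→d9:-→d10:-→d11:-→d12:H0→d13:-→d14:-→d15:-→d16:H0  best=H0
  add 80.243.0.0/18 -> H4 at depth 18
  ? 188.255.75.155  path d0:H2→d1:-→d2:-→d3:-→d4:-→d5:-→d6:-→d7:-→d8:-→d9:-→d10:-→d11:H5→d12:-→d13:-→d14:-→d15:-→d16:-→d17:-→d18:-→d19:-→d20:H4→d21:-→d22:-→d23:-→d24:H5→d25:-→d26:-→d27:-→d28:-→d29:-→d30:-→d31:H5  best=H5
  - 0.0.0.0/0 clear@0
  ? 188.255.64.106  path d0:-→d1:-→d2:-→d3:-→d4:-→d5:-→d6:-→d7:-→d8:-→d9:-→d10:-→d11:H5→d12:-→d13:-→d14:-→d15:-→d16:-→d17:-→d18:-→d19:-→d20:H4  best=H4

== LOOKUPS ==
["no-route","H5","H5","H4","H4","H5","H4","H2","H1","H0","H0","H5","H4"]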